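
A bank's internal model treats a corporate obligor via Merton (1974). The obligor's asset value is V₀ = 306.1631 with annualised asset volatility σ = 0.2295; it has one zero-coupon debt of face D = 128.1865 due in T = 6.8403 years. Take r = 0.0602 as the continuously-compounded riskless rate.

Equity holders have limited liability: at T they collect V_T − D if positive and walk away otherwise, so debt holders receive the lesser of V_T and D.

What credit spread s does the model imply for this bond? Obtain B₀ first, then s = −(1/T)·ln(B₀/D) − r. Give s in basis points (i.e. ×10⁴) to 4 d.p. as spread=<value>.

spread=9.4234

d₁ = [ln(V₀/D) + (r + σ²/2)T] / (σ√T)
   = [ln(306.1631/128.1865) + (0.0602 + 0.5·0.2295²)·6.8403] / (0.2295·√6.8403)
   = [0.870632 + 0.591926] / 0.600234 = 2.436648
d₂ = d₁ − σ√T = 2.436648 − 0.600234 = 1.836415
N(d₁) = 0.992588,  N(d₂) = 0.966852,  e^(−rT) = 0.662466
E₀ = V₀·N(d₁) − D·e^(−rT)·N(d₂)
   = 306.1631·0.992588 − 128.1865·0.662466·0.966852 = 221.789525
B₀ = V₀ − E₀ = 306.1631 − 221.789525 = 84.373575
spread = −(1/T)·ln(B₀/D) − r = −(1/6.8403)·ln(84.373575/128.1865) − 0.0602 = 0.00094234
in basis points: 0.00094234 × 10⁴ = 9.4234 bp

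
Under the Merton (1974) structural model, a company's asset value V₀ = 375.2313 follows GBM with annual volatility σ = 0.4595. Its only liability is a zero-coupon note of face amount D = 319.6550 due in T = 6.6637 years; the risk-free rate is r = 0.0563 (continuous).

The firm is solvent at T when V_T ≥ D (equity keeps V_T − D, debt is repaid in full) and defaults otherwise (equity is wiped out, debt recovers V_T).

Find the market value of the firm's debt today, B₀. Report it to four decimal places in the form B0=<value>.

B0=153.0389

d₁ = [ln(V₀/D) + (r + σ²/2)T] / (σ√T)
   = [ln(375.2313/319.6550) + (0.0563 + 0.5·0.4595²)·6.6637] / (0.4595·√6.6637)
   = [0.160300 + 1.078654] / 1.186160 = 1.044509
d₂ = d₁ − σ√T = 1.044509 − 1.186160 = -0.141651
N(d₁) = 0.851875,  N(d₂) = 0.443678,  e^(−rT) = 0.687175
E₀ = V₀·N(d₁) − D·e^(−rT)·N(d₂)
   = 375.2313·0.851875 − 319.6550·0.687175·0.443678 = 222.192367
B₀ = V₀ − E₀ = 375.2313 − 222.192367 = 153.038933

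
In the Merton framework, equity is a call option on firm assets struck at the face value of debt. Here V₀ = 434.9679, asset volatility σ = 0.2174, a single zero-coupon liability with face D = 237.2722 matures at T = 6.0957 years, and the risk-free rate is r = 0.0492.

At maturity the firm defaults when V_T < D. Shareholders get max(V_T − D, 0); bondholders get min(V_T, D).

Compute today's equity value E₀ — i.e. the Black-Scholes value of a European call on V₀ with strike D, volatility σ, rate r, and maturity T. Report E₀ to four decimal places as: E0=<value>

E0=261.8973

d₁ = [ln(V₀/D) + (r + σ²/2)T] / (σ√T)
   = [ln(434.9679/237.2722) + (0.0492 + 0.5·0.2174²)·6.0957] / (0.2174·√6.0957)
   = [0.606064 + 0.443958] / 0.536749 = 1.956263
d₂ = d₁ − σ√T = 1.956263 − 0.536749 = 1.419514
N(d₁) = 0.974783,  N(d₂) = 0.922125,  e^(−rT) = 0.740886
E₀ = V₀·N(d₁) − D·e^(−rT)·N(d₂)
   = 434.9679·0.974783 − 237.2722·0.740886·0.922125 = 261.897321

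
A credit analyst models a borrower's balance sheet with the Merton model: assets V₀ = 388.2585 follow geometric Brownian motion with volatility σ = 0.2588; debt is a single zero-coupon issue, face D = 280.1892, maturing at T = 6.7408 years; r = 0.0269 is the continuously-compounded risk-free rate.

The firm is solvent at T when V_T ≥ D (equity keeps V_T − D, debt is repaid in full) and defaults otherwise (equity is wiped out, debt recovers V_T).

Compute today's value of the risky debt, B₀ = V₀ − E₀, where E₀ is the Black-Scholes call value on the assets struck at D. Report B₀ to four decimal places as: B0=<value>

B0=208.2614

d₁ = [ln(V₀/D) + (r + σ²/2)T] / (σ√T)
   = [ln(388.2585/280.1892) + (0.0269 + 0.5·0.2588²)·6.7408] / (0.2588·√6.7408)
   = [0.326206 + 0.407068] / 0.671924 = 1.091306
d₂ = d₁ − σ√T = 1.091306 − 0.671924 = 0.419382
N(d₁) = 0.862431,  N(d₂) = 0.662532,  e^(−rT) = 0.834162
E₀ = V₀·N(d₁) − D·e^(−rT)·N(d₂)
   = 388.2585·0.862431 − 280.1892·0.834162·0.662532 = 179.997101
B₀ = V₀ − E₀ = 388.2585 − 179.997101 = 208.261399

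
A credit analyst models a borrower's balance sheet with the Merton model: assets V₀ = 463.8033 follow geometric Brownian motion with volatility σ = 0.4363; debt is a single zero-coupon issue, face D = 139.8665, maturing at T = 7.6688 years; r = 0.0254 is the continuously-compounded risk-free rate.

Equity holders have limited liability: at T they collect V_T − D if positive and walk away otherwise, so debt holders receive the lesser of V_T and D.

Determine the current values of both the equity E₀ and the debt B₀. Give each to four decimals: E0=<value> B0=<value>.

E0=363.9550 B0=99.8483

d₁ = [ln(V₀/D) + (r + σ²/2)T] / (σ√T)
   = [ln(463.8033/139.8665) + (0.0254 + 0.5·0.4363²)·7.6688] / (0.4363·√7.6688)
   = [1.198772 + 0.924695] / 1.208228 = 1.757505
d₂ = d₁ − σ√T = 1.757505 − 1.208228 = 0.549277
N(d₁) = 0.960584,  N(d₂) = 0.708592,  e^(−rT) = 0.823010
E₀ = V₀·N(d₁) − D·e^(−rT)·N(d₂)
   = 463.8033·0.960584 − 139.8665·0.823010·0.708592 = 363.954989
B₀ = V₀ − E₀ = 463.8033 − 363.954989 = 99.848311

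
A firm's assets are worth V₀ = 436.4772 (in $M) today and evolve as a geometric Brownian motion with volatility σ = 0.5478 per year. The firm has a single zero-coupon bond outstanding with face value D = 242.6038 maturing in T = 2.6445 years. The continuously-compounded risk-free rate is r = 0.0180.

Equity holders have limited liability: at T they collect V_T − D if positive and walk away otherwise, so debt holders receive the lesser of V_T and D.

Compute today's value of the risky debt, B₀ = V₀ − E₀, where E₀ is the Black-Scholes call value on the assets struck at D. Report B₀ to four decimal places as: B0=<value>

d₁ = [ln(V₀/D) + (r + σ²/2)T] / (σ√T)
   = [ln(436.4772/242.6038) + (0.0180 + 0.5·0.5478²)·2.6445] / (0.5478·√2.6445)
   = [0.587306 + 0.444388] / 0.890828 = 1.158130
d₂ = d₁ − σ√T = 1.158130 − 0.890828 = 0.267302
N(d₁) = 0.876595,  N(d₂) = 0.605382,  e^(−rT) = 0.953514
E₀ = V₀·N(d₁) − D·e^(−rT)·N(d₂)
   = 436.4772·0.876595 − 242.6038·0.953514·0.605382 = 242.572889
B₀ = V₀ − E₀ = 436.4772 − 242.572889 = 193.904311

B0=193.9043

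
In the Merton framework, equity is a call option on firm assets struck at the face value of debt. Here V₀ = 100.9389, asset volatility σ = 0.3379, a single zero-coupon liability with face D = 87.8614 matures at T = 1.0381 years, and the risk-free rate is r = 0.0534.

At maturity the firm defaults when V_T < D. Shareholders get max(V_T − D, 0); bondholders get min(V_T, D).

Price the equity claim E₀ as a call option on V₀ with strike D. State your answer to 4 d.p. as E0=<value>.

E0=23.4085

d₁ = [ln(V₀/D) + (r + σ²/2)T] / (σ√T)
   = [ln(100.9389/87.8614) + (0.0534 + 0.5·0.3379²)·1.0381] / (0.3379·√1.0381)
   = [0.138755 + 0.114698] / 0.344277 = 0.736188
d₂ = d₁ − σ√T = 0.736188 − 0.344277 = 0.391912
N(d₁) = 0.769192,  N(d₂) = 0.652438,  e^(−rT) = 0.946074
E₀ = V₀·N(d₁) − D·e^(−rT)·N(d₂)
   = 100.9389·0.769192 − 87.8614·0.946074·0.652438 = 23.408520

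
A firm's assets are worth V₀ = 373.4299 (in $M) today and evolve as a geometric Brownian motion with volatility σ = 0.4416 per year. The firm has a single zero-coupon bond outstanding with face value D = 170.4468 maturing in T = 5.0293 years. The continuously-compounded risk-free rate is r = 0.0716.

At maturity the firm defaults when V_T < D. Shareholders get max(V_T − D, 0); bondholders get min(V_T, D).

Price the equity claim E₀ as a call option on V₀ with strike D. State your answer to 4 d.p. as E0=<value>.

d₁ = [ln(V₀/D) + (r + σ²/2)T] / (σ√T)
   = [ln(373.4299/170.4468) + (0.0716 + 0.5·0.4416²)·5.0293] / (0.4416·√5.0293)
   = [0.784307 + 0.850481] / 0.990337 = 1.650740
d₂ = d₁ − σ√T = 1.650740 − 0.990337 = 0.660403
N(d₁) = 0.950604,  N(d₂) = 0.745503,  e^(−rT) = 0.697608
E₀ = V₀·N(d₁) − D·e^(−rT)·N(d₂)
   = 373.4299·0.950604 − 170.4468·0.697608·0.745503 = 266.339999

E0=266.3400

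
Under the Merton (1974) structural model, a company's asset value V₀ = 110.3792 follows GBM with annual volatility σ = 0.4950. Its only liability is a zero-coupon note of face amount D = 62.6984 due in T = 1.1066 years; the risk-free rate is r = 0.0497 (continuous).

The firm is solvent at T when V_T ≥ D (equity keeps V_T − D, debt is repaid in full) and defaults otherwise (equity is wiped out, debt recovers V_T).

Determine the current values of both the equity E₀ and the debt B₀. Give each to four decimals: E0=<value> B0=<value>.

E0=53.3863 B0=56.9929

d₁ = [ln(V₀/D) + (r + σ²/2)T] / (σ√T)
   = [ln(110.3792/62.6984) + (0.0497 + 0.5·0.4950²)·1.1066] / (0.4950·√1.1066)
   = [0.565586 + 0.190570] / 0.520716 = 1.452148
d₂ = d₁ − σ√T = 1.452148 − 0.520716 = 0.931433
N(d₁) = 0.926770,  N(d₂) = 0.824185,  e^(−rT) = 0.946487
E₀ = V₀·N(d₁) − D·e^(−rT)·N(d₂)
   = 110.3792·0.926770 − 62.6984·0.946487·0.824185 = 53.386310
B₀ = V₀ − E₀ = 110.3792 − 53.386310 = 56.992890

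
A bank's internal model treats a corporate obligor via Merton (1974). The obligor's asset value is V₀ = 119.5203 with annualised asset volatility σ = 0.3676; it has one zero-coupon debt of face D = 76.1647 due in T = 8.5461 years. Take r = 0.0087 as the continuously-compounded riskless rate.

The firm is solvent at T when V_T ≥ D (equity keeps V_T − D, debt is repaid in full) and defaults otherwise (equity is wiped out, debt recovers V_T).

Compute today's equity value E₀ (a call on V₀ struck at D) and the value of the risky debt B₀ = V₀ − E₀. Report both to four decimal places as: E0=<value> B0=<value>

d₁ = [ln(V₀/D) + (r + σ²/2)T] / (σ√T)
   = [ln(119.5203/76.1647) + (0.0087 + 0.5·0.3676²)·8.5461] / (0.3676·√8.5461)
   = [0.450588 + 0.651767] / 1.074631 = 1.025799
d₂ = d₁ − σ√T = 1.025799 − 1.074631 = -0.048833
N(d₁) = 0.847507,  N(d₂) = 0.480526,  e^(−rT) = 0.928346
E₀ = V₀·N(d₁) − D·e^(−rT)·N(d₂)
   = 119.5203·0.847507 − 76.1647·0.928346·0.480526 = 67.317602
B₀ = V₀ − E₀ = 119.5203 − 67.317602 = 52.202698

E0=67.3176 B0=52.2027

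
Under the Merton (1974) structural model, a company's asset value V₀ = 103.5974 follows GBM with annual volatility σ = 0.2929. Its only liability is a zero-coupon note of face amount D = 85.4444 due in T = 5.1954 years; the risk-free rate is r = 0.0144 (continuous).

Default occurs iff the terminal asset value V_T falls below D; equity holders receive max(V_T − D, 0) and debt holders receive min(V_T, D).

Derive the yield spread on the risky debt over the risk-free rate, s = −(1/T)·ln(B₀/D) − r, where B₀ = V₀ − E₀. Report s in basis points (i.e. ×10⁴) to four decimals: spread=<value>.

spread=361.1573

d₁ = [ln(V₀/D) + (r + σ²/2)T] / (σ√T)
   = [ln(103.5974/85.4444) + (0.0144 + 0.5·0.2929²)·5.1954] / (0.2929·√5.1954)
   = [0.192646 + 0.297672] / 0.667619 = 0.734427
d₂ = d₁ − σ√T = 0.734427 − 0.667619 = 0.066808
N(d₁) = 0.768656,  N(d₂) = 0.526633,  e^(−rT) = 0.927916
E₀ = V₀·N(d₁) − D·e^(−rT)·N(d₂)
   = 103.5974·0.768656 − 85.4444·0.927916·0.526633 = 37.876537
B₀ = V₀ − E₀ = 103.5974 − 37.876537 = 65.720863
spread = −(1/T)·ln(B₀/D) − r = −(1/5.1954)·ln(65.720863/85.4444) − 0.0144 = 0.03611573
in basis points: 0.03611573 × 10⁴ = 361.1573 bp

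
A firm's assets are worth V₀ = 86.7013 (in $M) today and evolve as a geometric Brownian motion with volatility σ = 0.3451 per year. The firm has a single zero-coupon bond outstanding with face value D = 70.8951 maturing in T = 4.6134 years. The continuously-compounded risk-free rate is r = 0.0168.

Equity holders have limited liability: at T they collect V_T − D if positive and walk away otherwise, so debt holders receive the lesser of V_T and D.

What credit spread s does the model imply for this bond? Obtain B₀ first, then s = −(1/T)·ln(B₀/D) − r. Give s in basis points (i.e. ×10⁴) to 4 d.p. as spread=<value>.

spread=475.6130

d₁ = [ln(V₀/D) + (r + σ²/2)T] / (σ√T)
   = [ln(86.7013/70.8951) + (0.0168 + 0.5·0.3451²)·4.6134] / (0.3451·√4.6134)
   = [0.201268 + 0.352219] / 0.741234 = 0.746710
d₂ = d₁ − σ√T = 0.746710 − 0.741234 = 0.005475
N(d₁) = 0.772381,  N(d₂) = 0.502184,  e^(−rT) = 0.925422
E₀ = V₀·N(d₁) − D·e^(−rT)·N(d₂)
   = 86.7013·0.772381 − 70.8951·0.925422·0.502184 = 34.019138
B₀ = V₀ − E₀ = 86.7013 − 34.019138 = 52.682162
spread = −(1/T)·ln(B₀/D) − r = −(1/4.6134)·ln(52.682162/70.8951) − 0.0168 = 0.04756130
in basis points: 0.04756130 × 10⁴ = 475.6130 bp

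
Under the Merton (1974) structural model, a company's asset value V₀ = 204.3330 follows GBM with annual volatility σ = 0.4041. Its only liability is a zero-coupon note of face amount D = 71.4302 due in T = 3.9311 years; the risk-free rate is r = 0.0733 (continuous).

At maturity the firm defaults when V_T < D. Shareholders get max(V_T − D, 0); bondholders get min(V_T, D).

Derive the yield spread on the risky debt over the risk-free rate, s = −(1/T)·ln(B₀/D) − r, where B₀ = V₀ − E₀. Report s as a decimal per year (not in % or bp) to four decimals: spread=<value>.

spread=0.0075

d₁ = [ln(V₀/D) + (r + σ²/2)T] / (σ√T)
   = [ln(204.3330/71.4302) + (0.0733 + 0.5·0.4041²)·3.9311] / (0.4041·√3.9311)
   = [1.051030 + 0.609118] / 0.801209 = 2.072053
d₂ = d₁ − σ√T = 2.072053 − 0.801209 = 1.270844
N(d₁) = 0.980870,  N(d₂) = 0.898108,  e^(−rT) = 0.749649
E₀ = V₀·N(d₁) − D·e^(−rT)·N(d₂)
   = 204.3330·0.980870 − 71.4302·0.749649·0.898108 = 152.332529
B₀ = V₀ − E₀ = 204.3330 − 152.332529 = 52.000471
spread = −(1/T)·ln(B₀/D) − r = −(1/3.9311)·ln(52.000471/71.4302) − 0.0733 = 0.00745805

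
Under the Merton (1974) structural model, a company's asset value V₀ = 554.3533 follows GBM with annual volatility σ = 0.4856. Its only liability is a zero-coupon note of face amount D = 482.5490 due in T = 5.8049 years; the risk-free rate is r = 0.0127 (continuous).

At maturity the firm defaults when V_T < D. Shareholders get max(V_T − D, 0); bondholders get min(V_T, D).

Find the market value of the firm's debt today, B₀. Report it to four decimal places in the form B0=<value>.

d₁ = [ln(V₀/D) + (r + σ²/2)T] / (σ√T)
   = [ln(554.3533/482.5490) + (0.0127 + 0.5·0.4856²)·5.8049] / (0.4856·√5.8049)
   = [0.138720 + 0.758141] / 1.169974 = 0.766565
d₂ = d₁ − σ√T = 0.766565 − 1.169974 = -0.403408
N(d₁) = 0.778330,  N(d₂) = 0.343324,  e^(−rT) = 0.928930
E₀ = V₀·N(d₁) − D·e^(−rT)·N(d₂)
   = 554.3533·0.778330 − 482.5490·0.928930·0.343324 = 277.573433
B₀ = V₀ − E₀ = 554.3533 − 277.573433 = 276.779867

B0=276.7799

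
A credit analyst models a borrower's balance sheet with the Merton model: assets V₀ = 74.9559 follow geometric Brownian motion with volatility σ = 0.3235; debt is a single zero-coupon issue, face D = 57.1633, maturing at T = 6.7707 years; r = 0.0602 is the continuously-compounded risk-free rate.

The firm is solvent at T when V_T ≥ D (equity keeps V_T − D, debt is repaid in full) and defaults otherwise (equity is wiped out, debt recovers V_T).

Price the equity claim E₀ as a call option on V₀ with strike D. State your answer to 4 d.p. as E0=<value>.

E0=42.0006

d₁ = [ln(V₀/D) + (r + σ²/2)T] / (σ√T)
   = [ln(74.9559/57.1633) + (0.0602 + 0.5·0.3235²)·6.7707] / (0.3235·√6.7707)
   = [0.270988 + 0.761881] / 0.841765 = 1.227027
d₂ = d₁ − σ√T = 1.227027 − 0.841765 = 0.385261
N(d₁) = 0.890094,  N(d₂) = 0.649978,  e^(−rT) = 0.665247
E₀ = V₀·N(d₁) − D·e^(−rT)·N(d₂)
   = 74.9559·0.890094 − 57.1633·0.665247·0.649978 = 42.000577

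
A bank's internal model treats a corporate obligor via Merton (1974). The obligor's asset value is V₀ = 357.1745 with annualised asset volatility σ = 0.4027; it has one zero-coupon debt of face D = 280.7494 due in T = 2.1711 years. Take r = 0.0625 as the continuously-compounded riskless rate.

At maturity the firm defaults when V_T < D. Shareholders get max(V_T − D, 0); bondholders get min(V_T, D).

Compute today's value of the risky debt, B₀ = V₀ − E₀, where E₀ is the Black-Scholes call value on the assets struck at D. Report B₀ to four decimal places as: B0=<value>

d₁ = [ln(V₀/D) + (r + σ²/2)T] / (σ√T)
   = [ln(357.1745/280.7494) + (0.0625 + 0.5·0.4027²)·2.1711] / (0.4027·√2.1711)
   = [0.240762 + 0.311734] / 0.593364 = 0.931125
d₂ = d₁ − σ√T = 0.931125 − 0.593364 = 0.337760
N(d₁) = 0.824106,  N(d₂) = 0.632228,  e^(−rT) = 0.873110
E₀ = V₀·N(d₁) − D·e^(−rT)·N(d₂)
   = 357.1745·0.824106 − 280.7494·0.873110·0.632228 = 139.374491
B₀ = V₀ − E₀ = 357.1745 − 139.374491 = 217.800009

B0=217.8000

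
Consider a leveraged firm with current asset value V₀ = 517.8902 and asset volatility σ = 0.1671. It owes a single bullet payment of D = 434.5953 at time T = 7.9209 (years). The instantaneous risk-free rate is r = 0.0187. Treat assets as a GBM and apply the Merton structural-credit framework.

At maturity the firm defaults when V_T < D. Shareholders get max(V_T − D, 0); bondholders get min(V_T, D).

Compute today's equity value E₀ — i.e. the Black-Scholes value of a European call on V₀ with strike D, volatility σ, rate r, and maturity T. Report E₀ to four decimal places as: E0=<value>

E0=172.8804

d₁ = [ln(V₀/D) + (r + σ²/2)T] / (σ√T)
   = [ln(517.8902/434.5953) + (0.0187 + 0.5·0.1671²)·7.9209] / (0.1671·√7.9209)
   = [0.175348 + 0.258706] / 0.470288 = 0.922954
d₂ = d₁ − σ√T = 0.922954 − 0.470288 = 0.452666
N(d₁) = 0.821984,  N(d₂) = 0.674606,  e^(−rT) = 0.862327
E₀ = V₀·N(d₁) − D·e^(−rT)·N(d₂)
   = 517.8902·0.821984 − 434.5953·0.862327·0.674606 = 172.880362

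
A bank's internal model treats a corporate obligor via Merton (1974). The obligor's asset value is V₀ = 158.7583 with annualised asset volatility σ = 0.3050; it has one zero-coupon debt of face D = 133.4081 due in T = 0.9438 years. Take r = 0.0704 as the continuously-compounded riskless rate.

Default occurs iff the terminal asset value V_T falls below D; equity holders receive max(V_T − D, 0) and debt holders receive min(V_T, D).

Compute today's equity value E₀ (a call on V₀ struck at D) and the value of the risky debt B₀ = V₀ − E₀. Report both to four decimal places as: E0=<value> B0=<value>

E0=38.8089 B0=119.9494

d₁ = [ln(V₀/D) + (r + σ²/2)T] / (σ√T)
   = [ln(158.7583/133.4081) + (0.0704 + 0.5·0.3050²)·0.9438] / (0.3050·√0.9438)
   = [0.173970 + 0.110342] / 0.296306 = 0.959523
d₂ = d₁ − σ√T = 0.959523 − 0.296306 = 0.663218
N(d₁) = 0.831352,  N(d₂) = 0.746404,  e^(−rT) = 0.935716
E₀ = V₀·N(d₁) − D·e^(−rT)·N(d₂)
   = 158.7583·0.831352 − 133.4081·0.935716·0.746404 = 38.808889
B₀ = V₀ − E₀ = 158.7583 − 38.808889 = 119.949411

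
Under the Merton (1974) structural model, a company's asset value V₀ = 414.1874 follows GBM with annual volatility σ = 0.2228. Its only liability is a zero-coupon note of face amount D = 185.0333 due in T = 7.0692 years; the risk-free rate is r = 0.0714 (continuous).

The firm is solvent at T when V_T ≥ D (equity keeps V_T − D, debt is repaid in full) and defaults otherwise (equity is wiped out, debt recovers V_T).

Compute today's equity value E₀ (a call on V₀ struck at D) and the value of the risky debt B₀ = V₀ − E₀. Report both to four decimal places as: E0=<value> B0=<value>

E0=303.0701 B0=111.1173

d₁ = [ln(V₀/D) + (r + σ²/2)T] / (σ√T)
   = [ln(414.1874/185.0333) + (0.0714 + 0.5·0.2228²)·7.0692] / (0.2228·√7.0692)
   = [0.805783 + 0.680198] / 0.592380 = 2.508493
d₂ = d₁ − σ√T = 2.508493 − 0.592380 = 1.916113
N(d₁) = 0.993938,  N(d₂) = 0.972325,  e^(−rT) = 0.603662
E₀ = V₀·N(d₁) − D·e^(−rT)·N(d₂)
   = 414.1874·0.993938 − 185.0333·0.603662·0.972325 = 303.070145
B₀ = V₀ − E₀ = 414.1874 − 303.070145 = 111.117255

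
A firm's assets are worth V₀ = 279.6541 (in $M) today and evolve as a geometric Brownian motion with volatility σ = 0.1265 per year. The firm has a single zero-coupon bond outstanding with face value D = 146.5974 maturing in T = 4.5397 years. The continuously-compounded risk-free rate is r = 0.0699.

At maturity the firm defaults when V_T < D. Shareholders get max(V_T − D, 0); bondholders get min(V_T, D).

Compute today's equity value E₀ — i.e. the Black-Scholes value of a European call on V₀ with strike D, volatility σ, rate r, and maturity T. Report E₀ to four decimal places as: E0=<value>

E0=172.9194

d₁ = [ln(V₀/D) + (r + σ²/2)T] / (σ√T)
   = [ln(279.6541/146.5974) + (0.0699 + 0.5·0.1265²)·4.5397] / (0.1265·√4.5397)
   = [0.645863 + 0.353648] / 0.269528 = 3.708374
d₂ = d₁ − σ√T = 3.708374 − 0.269528 = 3.438846
N(d₁) = 0.999896,  N(d₂) = 0.999708,  e^(−rT) = 0.728094
E₀ = V₀·N(d₁) − D·e^(−rT)·N(d₂)
   = 279.6541·0.999896 − 146.5974·0.728094·0.999708 = 172.919414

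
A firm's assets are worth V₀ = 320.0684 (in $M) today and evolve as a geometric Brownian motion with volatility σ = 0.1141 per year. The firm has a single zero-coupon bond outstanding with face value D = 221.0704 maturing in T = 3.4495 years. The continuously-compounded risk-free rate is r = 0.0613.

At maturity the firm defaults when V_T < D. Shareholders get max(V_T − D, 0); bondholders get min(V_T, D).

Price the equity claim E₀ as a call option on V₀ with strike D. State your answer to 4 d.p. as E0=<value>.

E0=141.1789

d₁ = [ln(V₀/D) + (r + σ²/2)T] / (σ√T)
   = [ln(320.0684/221.0704) + (0.0613 + 0.5·0.1141²)·3.4495] / (0.1141·√3.4495)
   = [0.370054 + 0.233909] / 0.211916 = 2.850007
d₂ = d₁ − σ√T = 2.850007 − 0.211916 = 2.638091
N(d₁) = 0.997814,  N(d₂) = 0.995831,  e^(−rT) = 0.809406
E₀ = V₀·N(d₁) − D·e^(−rT)·N(d₂)
   = 320.0684·0.997814 − 221.0704·0.809406·0.995831 = 141.178931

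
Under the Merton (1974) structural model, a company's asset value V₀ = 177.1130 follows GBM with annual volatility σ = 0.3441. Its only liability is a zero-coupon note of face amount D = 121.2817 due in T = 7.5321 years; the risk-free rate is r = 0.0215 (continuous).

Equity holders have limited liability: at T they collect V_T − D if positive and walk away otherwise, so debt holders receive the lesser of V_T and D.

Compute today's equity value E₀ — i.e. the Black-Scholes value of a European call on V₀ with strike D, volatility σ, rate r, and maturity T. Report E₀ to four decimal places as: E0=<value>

E0=95.1897

d₁ = [ln(V₀/D) + (r + σ²/2)T] / (σ√T)
   = [ln(177.1130/121.2817) + (0.0215 + 0.5·0.3441²)·7.5321] / (0.3441·√7.5321)
   = [0.378672 + 0.607859] / 0.944371 = 1.044643
d₂ = d₁ − σ√T = 1.044643 − 0.944371 = 0.100272
N(d₁) = 0.851906,  N(d₂) = 0.539936,  e^(−rT) = 0.850492
E₀ = V₀·N(d₁) − D·e^(−rT)·N(d₂)
   = 177.1130·0.851906 − 121.2817·0.850492·0.539936 = 95.189726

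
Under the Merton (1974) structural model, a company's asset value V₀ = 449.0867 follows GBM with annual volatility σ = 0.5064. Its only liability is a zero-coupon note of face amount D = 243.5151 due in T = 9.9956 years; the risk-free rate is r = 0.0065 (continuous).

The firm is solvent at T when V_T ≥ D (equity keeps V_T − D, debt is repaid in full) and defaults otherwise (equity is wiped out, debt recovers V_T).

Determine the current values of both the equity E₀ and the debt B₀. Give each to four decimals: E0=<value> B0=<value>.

E0=318.9023 B0=130.1844

d₁ = [ln(V₀/D) + (r + σ²/2)T] / (σ√T)
   = [ln(449.0867/243.5151) + (0.0065 + 0.5·0.5064²)·9.9956] / (0.5064·√9.9956)
   = [0.612037 + 1.346612] / 1.601025 = 1.223372
d₂ = d₁ − σ√T = 1.223372 − 1.601025 = -0.377653
N(d₁) = 0.889405,  N(d₂) = 0.352844,  e^(−rT) = 0.937094
E₀ = V₀·N(d₁) − D·e^(−rT)·N(d₂)
   = 449.0867·0.889405 − 243.5151·0.937094·0.352844 = 318.902290
B₀ = V₀ − E₀ = 449.0867 − 318.902290 = 130.184410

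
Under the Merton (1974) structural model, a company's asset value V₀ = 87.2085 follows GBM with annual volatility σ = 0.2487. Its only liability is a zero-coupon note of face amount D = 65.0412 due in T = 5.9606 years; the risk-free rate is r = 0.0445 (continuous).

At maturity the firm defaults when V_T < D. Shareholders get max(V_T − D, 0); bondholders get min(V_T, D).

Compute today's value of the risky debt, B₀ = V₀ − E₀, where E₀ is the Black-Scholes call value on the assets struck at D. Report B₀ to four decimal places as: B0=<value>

d₁ = [ln(V₀/D) + (r + σ²/2)T] / (σ√T)
   = [ln(87.2085/65.0412) + (0.0445 + 0.5·0.2487²)·5.9606] / (0.2487·√5.9606)
   = [0.293281 + 0.449583] / 0.607185 = 1.223457
d₂ = d₁ − σ√T = 1.223457 − 0.607185 = 0.616272
N(d₁) = 0.889421,  N(d₂) = 0.731143,  e^(−rT) = 0.767017
E₀ = V₀·N(d₁) − D·e^(−rT)·N(d₂)
   = 87.2085·0.889421 − 65.0412·0.767017·0.731143 = 41.090095
B₀ = V₀ − E₀ = 87.2085 − 41.090095 = 46.118405

B0=46.1184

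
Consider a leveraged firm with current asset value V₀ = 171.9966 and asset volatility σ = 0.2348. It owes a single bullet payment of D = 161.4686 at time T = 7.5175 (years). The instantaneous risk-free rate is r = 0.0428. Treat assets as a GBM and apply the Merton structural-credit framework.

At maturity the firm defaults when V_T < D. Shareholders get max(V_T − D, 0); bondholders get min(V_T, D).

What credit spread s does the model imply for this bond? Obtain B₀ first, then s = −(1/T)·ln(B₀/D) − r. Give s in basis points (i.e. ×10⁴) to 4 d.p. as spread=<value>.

spread=182.9038

d₁ = [ln(V₀/D) + (r + σ²/2)T] / (σ√T)
   = [ln(171.9966/161.4686) + (0.0428 + 0.5·0.2348²)·7.5175] / (0.2348·√7.5175)
   = [0.063164 + 0.528973] / 0.643776 = 0.919787
d₂ = d₁ − σ√T = 0.919787 − 0.643776 = 0.276011
N(d₁) = 0.821158,  N(d₂) = 0.608730,  e^(−rT) = 0.724880
E₀ = V₀·N(d₁) − D·e^(−rT)·N(d₂)
   = 171.9966·0.821158 − 161.4686·0.724880·0.608730 = 69.987325
B₀ = V₀ − E₀ = 171.9966 − 69.987325 = 102.009275
spread = −(1/T)·ln(B₀/D) − r = −(1/7.5175)·ln(102.009275/161.4686) − 0.0428 = 0.01829038
in basis points: 0.01829038 × 10⁴ = 182.9038 bp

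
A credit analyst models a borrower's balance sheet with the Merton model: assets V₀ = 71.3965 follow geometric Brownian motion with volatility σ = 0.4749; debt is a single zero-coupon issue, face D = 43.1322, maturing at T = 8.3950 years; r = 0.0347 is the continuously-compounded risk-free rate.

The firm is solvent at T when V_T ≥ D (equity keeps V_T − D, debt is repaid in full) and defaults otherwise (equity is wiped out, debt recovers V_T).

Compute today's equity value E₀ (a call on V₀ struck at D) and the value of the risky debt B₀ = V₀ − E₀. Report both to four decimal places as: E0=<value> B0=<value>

E0=49.3554 B0=22.0411

d₁ = [ln(V₀/D) + (r + σ²/2)T] / (σ√T)
   = [ln(71.3965/43.1322) + (0.0347 + 0.5·0.4749²)·8.3950] / (0.4749·√8.3950)
   = [0.503979 + 1.237969] / 1.375981 = 1.265968
d₂ = d₁ − σ√T = 1.265968 − 1.375981 = -0.110014
N(d₁) = 0.897238,  N(d₂) = 0.456199,  e^(−rT) = 0.747287
E₀ = V₀·N(d₁) − D·e^(−rT)·N(d₂)
   = 71.3965·0.897238 − 43.1322·0.747287·0.456199 = 49.355361
B₀ = V₀ − E₀ = 71.3965 − 49.355361 = 22.041139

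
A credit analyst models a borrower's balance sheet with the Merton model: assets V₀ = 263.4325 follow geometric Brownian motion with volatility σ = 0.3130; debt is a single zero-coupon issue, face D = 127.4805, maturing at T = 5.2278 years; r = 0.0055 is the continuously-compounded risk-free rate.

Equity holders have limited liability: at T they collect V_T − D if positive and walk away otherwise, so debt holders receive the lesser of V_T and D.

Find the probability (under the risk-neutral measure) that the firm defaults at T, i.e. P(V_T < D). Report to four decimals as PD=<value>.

PD=0.2430

d₁ = [ln(V₀/D) + (r + σ²/2)T] / (σ√T)
   = [ln(263.4325/127.4805) + (0.0055 + 0.5·0.3130²)·5.2278] / (0.3130·√5.2278)
   = [0.725834 + 0.284834] / 0.715655 = 1.412227
d₂ = d₁ − σ√T = 1.412227 − 0.715655 = 0.696572
risk-neutral PD = N(−d₂) = N(-0.696572) = 0.243035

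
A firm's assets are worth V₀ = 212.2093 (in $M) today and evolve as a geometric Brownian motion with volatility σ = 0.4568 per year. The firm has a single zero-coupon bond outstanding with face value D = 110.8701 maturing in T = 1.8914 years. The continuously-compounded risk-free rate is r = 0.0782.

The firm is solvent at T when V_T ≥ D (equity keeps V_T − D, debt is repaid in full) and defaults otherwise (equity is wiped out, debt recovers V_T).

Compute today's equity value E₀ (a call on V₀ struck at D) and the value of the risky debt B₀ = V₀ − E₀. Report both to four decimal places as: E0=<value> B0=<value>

E0=120.7900 B0=91.4193

d₁ = [ln(V₀/D) + (r + σ²/2)T] / (σ√T)
   = [ln(212.2093/110.8701) + (0.0782 + 0.5·0.4568²)·1.8914] / (0.4568·√1.8914)
   = [0.649214 + 0.345243] / 0.628229 = 1.582954
d₂ = d₁ − σ√T = 1.582954 − 0.628229 = 0.954725
N(d₁) = 0.943284,  N(d₂) = 0.830142,  e^(−rT) = 0.862511
E₀ = V₀·N(d₁) − D·e^(−rT)·N(d₂)
   = 212.2093·0.943284 − 110.8701·0.862511·0.830142 = 120.789958
B₀ = V₀ − E₀ = 212.2093 − 120.789958 = 91.419342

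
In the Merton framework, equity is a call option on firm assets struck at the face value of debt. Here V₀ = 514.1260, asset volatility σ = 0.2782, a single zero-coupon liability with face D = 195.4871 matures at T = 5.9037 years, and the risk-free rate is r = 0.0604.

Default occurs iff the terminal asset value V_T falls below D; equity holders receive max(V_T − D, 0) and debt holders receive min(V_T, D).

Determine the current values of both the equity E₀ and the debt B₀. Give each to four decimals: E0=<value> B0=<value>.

d₁ = [ln(V₀/D) + (r + σ²/2)T] / (σ√T)
   = [ln(514.1260/195.4871) + (0.0604 + 0.5·0.2782²)·5.9037] / (0.2782·√5.9037)
   = [0.966974 + 0.585043] / 0.675957 = 2.296028
d₂ = d₁ − σ√T = 2.296028 − 0.675957 = 1.620070
N(d₁) = 0.989163,  N(d₂) = 0.947391,  e^(−rT) = 0.700064
E₀ = V₀·N(d₁) − D·e^(−rT)·N(d₂)
   = 514.1260·0.989163 − 195.4871·0.700064·0.947391 = 378.900521
B₀ = V₀ − E₀ = 514.1260 − 378.900521 = 135.225479

E0=378.9005 B0=135.2255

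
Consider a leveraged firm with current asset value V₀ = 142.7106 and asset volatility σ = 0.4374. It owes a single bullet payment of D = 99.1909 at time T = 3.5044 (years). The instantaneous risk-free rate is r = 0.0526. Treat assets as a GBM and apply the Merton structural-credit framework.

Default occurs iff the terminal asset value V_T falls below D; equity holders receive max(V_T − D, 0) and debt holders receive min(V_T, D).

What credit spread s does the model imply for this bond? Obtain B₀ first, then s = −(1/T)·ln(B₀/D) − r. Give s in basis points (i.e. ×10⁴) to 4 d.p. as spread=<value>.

d₁ = [ln(V₀/D) + (r + σ²/2)T] / (σ√T)
   = [ln(142.7106/99.1909) + (0.0526 + 0.5·0.4374²)·3.5044] / (0.4374·√3.5044)
   = [0.363773 + 0.519560] / 0.818815 = 1.078794
d₂ = d₁ − σ√T = 1.078794 − 0.818815 = 0.259980
N(d₁) = 0.859660,  N(d₂) = 0.602560,  e^(−rT) = 0.831660
E₀ = V₀·N(d₁) − D·e^(−rT)·N(d₂)
   = 142.7106·0.859660 − 99.1909·0.831660·0.602560 = 72.975562
B₀ = V₀ − E₀ = 142.7106 − 72.975562 = 69.735038
spread = −(1/T)·ln(B₀/D) − r = −(1/3.5044)·ln(69.735038/99.1909) − 0.0526 = 0.04794314
in basis points: 0.04794314 × 10⁴ = 479.4314 bp

spread=479.4314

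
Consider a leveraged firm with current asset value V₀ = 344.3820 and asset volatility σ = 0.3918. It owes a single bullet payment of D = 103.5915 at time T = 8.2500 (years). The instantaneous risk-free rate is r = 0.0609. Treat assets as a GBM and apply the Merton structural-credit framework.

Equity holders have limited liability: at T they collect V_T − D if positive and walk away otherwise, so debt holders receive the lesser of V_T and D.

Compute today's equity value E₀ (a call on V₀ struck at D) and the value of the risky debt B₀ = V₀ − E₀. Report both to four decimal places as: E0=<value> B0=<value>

E0=285.8892 B0=58.4928

d₁ = [ln(V₀/D) + (r + σ²/2)T] / (σ√T)
   = [ln(344.3820/103.5915) + (0.0609 + 0.5·0.3918²)·8.2500] / (0.3918·√8.2500)
   = [1.201296 + 1.135642] / 1.125360 = 2.076615
d₂ = d₁ − σ√T = 2.076615 − 1.125360 = 0.951255
N(d₁) = 0.981081,  N(d₂) = 0.829262,  e^(−rT) = 0.605062
E₀ = V₀·N(d₁) − D·e^(−rT)·N(d₂)
   = 344.3820·0.981081 − 103.5915·0.605062·0.829262 = 285.889243
B₀ = V₀ − E₀ = 344.3820 − 285.889243 = 58.492757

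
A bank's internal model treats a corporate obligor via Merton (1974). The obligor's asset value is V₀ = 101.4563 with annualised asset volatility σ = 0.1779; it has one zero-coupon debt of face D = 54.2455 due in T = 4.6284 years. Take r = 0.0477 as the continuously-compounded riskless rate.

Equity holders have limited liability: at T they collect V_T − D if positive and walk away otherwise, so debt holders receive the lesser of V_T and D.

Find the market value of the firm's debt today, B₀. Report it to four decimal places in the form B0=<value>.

d₁ = [ln(V₀/D) + (r + σ²/2)T] / (σ√T)
   = [ln(101.4563/54.2455) + (0.0477 + 0.5·0.1779²)·4.6284] / (0.1779·√4.6284)
   = [0.626108 + 0.294015] / 0.382729 = 2.404112
d₂ = d₁ − σ√T = 2.404112 − 0.382729 = 2.021383
N(d₁) = 0.991894,  N(d₂) = 0.978380,  e^(−rT) = 0.801897
E₀ = V₀·N(d₁) − D·e^(−rT)·N(d₂)
   = 101.4563·0.991894 − 54.2455·0.801897·0.978380 = 58.075041
B₀ = V₀ − E₀ = 101.4563 − 58.075041 = 43.381259

B0=43.3813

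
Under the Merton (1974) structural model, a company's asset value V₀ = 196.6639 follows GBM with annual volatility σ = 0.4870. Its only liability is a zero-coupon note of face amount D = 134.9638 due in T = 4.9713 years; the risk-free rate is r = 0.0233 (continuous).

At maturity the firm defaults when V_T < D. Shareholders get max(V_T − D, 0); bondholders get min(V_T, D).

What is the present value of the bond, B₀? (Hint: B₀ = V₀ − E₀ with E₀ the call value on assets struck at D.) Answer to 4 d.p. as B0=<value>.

d₁ = [ln(V₀/D) + (r + σ²/2)T] / (σ√T)
   = [ln(196.6639/134.9638) + (0.0233 + 0.5·0.4870²)·4.9713] / (0.4870·√4.9713)
   = [0.376490 + 0.705350] / 1.085835 = 0.996321
d₂ = d₁ − σ√T = 0.996321 − 1.085835 = -0.089515
N(d₁) = 0.840453,  N(d₂) = 0.464336,  e^(−rT) = 0.890625
E₀ = V₀·N(d₁) − D·e^(−rT)·N(d₂)
   = 196.6639·0.840453 − 134.9638·0.890625·0.464336 = 109.472465
B₀ = V₀ − E₀ = 196.6639 − 109.472465 = 87.191435

B0=87.1914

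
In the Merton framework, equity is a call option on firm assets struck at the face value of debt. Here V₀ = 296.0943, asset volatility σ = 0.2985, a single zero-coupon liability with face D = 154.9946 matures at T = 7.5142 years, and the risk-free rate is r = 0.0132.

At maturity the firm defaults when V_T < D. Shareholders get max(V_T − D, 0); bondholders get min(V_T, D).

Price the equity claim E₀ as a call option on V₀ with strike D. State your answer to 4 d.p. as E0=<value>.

d₁ = [ln(V₀/D) + (r + σ²/2)T] / (σ√T)
   = [ln(296.0943/154.9946) + (0.0132 + 0.5·0.2985²)·7.5142] / (0.2985·√7.5142)
   = [0.647288 + 0.433954] / 0.818249 = 1.321408
d₂ = d₁ − σ√T = 1.321408 − 0.818249 = 0.503158
N(d₁) = 0.906817,  N(d₂) = 0.692574,  e^(−rT) = 0.905573
E₀ = V₀·N(d₁) − D·e^(−rT)·N(d₂)
   = 296.0943·0.906817 − 154.9946·0.905573·0.692574 = 171.294558

E0=171.2946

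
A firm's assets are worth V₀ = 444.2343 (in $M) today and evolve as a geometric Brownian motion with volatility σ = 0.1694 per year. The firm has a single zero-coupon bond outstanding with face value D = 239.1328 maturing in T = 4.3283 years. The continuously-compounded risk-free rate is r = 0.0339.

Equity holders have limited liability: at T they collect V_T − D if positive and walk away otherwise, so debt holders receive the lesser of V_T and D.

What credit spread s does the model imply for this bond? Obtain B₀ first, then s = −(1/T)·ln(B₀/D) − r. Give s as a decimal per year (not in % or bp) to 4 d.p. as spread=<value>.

d₁ = [ln(V₀/D) + (r + σ²/2)T] / (σ√T)
   = [ln(444.2343/239.1328) + (0.0339 + 0.5·0.1694²)·4.3283] / (0.1694·√4.3283)
   = [0.619333 + 0.208833] / 0.352429 = 2.349877
d₂ = d₁ − σ√T = 2.349877 − 0.352429 = 1.997448
N(d₁) = 0.990610,  N(d₂) = 0.977112,  e^(−rT) = 0.863528
E₀ = V₀·N(d₁) − D·e^(−rT)·N(d₂)
   = 444.2343·0.990610 − 239.1328·0.863528·0.977112 = 238.291623
B₀ = V₀ − E₀ = 444.2343 − 238.291623 = 205.942677
spread = −(1/T)·ln(B₀/D) − r = −(1/4.3283)·ln(205.942677/239.1328) − 0.0339 = 0.00062191

spread=0.0006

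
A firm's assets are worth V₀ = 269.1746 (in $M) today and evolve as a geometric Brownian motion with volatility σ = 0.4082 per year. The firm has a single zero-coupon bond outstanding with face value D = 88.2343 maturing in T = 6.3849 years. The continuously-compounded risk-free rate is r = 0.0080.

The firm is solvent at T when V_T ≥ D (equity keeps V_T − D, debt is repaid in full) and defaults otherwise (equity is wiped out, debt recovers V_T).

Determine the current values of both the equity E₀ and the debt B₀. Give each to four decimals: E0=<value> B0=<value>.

E0=194.4961 B0=74.6785

d₁ = [ln(V₀/D) + (r + σ²/2)T] / (σ√T)
   = [ln(269.1746/88.2343) + (0.0080 + 0.5·0.4082²)·6.3849] / (0.4082·√6.3849)
   = [1.115364 + 0.583028] / 1.031454 = 1.646600
d₂ = d₁ − σ√T = 1.646600 − 1.031454 = 0.615145
N(d₁) = 0.950180,  N(d₂) = 0.730771,  e^(−rT) = 0.950203
E₀ = V₀·N(d₁) − D·e^(−rT)·N(d₂)
   = 269.1746·0.950180 − 88.2343·0.950203·0.730771 = 194.496077
B₀ = V₀ − E₀ = 269.1746 − 194.496077 = 74.678523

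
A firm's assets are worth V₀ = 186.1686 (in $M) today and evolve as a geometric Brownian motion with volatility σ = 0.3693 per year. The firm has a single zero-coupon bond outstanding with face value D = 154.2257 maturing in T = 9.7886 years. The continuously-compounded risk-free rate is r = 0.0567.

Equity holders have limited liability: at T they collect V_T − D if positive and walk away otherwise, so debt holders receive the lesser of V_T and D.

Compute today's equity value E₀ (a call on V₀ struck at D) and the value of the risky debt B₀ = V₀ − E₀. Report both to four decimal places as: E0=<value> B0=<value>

d₁ = [ln(V₀/D) + (r + σ²/2)T] / (σ√T)
   = [ln(186.1686/154.2257) + (0.0567 + 0.5·0.3693²)·9.7886] / (0.3693·√9.7886)
   = [0.188236 + 1.222510] / 1.155419 = 1.220982
d₂ = d₁ − σ√T = 1.220982 − 1.155419 = 0.065563
N(d₁) = 0.888954,  N(d₂) = 0.526137,  e^(−rT) = 0.574064
E₀ = V₀·N(d₁) − D·e^(−rT)·N(d₂)
   = 186.1686·0.888954 − 154.2257·0.574064·0.526137 = 118.913444
B₀ = V₀ − E₀ = 186.1686 − 118.913444 = 67.255156

E0=118.9134 B0=67.2552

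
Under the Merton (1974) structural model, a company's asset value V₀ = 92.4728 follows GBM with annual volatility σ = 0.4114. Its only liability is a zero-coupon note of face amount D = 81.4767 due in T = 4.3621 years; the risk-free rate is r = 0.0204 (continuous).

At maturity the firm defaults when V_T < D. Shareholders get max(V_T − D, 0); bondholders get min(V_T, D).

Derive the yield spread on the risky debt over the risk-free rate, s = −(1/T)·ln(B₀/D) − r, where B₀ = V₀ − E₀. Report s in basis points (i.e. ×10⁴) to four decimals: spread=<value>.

d₁ = [ln(V₀/D) + (r + σ²/2)T] / (σ√T)
   = [ln(92.4728/81.4767) + (0.0204 + 0.5·0.4114²)·4.3621] / (0.4114·√4.3621)
   = [0.126597 + 0.458129] / 0.859235 = 0.680520
d₂ = d₁ − σ√T = 0.680520 − 0.859235 = -0.178715
N(d₁) = 0.751912,  N(d₂) = 0.429081,  e^(−rT) = 0.914858
E₀ = V₀·N(d₁) − D·e^(−rT)·N(d₂)
   = 92.4728·0.751912 − 81.4767·0.914858·0.429081 = 37.547952
B₀ = V₀ − E₀ = 92.4728 − 37.547952 = 54.924848
spread = −(1/T)·ln(B₀/D) − r = −(1/4.3621)·ln(54.924848/81.4767) − 0.0204 = 0.07000399
in basis points: 0.07000399 × 10⁴ = 700.0399 bp

spread=700.0399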